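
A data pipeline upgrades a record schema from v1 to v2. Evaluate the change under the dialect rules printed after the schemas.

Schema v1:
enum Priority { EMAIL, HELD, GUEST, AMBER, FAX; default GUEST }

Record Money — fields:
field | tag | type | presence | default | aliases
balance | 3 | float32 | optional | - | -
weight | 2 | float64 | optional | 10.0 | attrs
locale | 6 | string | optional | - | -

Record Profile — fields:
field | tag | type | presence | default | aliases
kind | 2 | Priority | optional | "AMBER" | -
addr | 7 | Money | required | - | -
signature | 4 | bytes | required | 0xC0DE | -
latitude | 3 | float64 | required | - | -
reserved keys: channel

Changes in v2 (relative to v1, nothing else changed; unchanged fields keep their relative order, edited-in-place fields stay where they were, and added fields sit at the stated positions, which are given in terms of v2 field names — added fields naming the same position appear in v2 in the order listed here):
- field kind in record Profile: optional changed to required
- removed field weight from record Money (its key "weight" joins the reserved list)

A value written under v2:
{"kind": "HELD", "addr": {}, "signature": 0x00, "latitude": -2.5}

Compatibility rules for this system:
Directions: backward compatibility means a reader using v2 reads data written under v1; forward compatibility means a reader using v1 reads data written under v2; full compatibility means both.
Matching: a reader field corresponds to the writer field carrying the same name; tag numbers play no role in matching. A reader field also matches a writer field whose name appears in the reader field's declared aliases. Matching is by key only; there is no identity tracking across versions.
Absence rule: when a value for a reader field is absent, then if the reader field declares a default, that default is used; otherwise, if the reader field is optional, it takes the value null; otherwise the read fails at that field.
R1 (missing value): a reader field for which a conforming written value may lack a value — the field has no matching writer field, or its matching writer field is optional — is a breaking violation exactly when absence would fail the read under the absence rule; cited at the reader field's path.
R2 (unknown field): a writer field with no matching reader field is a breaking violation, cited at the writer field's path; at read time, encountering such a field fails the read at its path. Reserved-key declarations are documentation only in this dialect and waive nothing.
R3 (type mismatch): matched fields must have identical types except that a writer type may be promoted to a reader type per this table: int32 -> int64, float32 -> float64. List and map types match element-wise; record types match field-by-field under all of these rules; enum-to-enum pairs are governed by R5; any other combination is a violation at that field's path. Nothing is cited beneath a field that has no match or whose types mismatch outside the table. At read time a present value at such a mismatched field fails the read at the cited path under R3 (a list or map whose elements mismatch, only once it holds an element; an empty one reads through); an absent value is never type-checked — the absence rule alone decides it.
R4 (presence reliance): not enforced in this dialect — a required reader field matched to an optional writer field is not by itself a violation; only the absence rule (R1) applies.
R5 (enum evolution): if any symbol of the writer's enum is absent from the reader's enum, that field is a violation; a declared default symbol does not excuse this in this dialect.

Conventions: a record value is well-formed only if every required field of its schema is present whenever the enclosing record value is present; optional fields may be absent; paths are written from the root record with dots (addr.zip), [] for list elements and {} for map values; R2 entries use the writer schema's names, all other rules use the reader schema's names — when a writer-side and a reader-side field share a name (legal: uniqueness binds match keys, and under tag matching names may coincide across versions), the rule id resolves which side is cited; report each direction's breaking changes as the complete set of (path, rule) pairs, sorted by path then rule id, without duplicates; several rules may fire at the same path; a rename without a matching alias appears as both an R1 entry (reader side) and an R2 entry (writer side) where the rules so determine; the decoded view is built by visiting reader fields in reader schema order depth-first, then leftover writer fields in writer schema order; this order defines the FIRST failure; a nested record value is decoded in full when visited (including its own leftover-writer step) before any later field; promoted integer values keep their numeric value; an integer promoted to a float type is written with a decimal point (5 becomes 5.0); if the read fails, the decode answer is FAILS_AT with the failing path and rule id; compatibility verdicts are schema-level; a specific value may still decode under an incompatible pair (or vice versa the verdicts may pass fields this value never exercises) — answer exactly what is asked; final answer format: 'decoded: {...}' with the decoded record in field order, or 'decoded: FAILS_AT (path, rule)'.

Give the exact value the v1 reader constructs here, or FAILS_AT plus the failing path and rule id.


arrows below run writer -> reader for Profile
decoding the Profile value with the v1 reader:
  kind := "HELD"
  addr.balance := null (absent, optional -> null)
  addr.weight := 10.0 (absent -> default)
  addr.locale := null (absent, optional -> null)
  signature := 0x00
  latitude := -2.5
  => decoded: {"kind": "HELD", "addr": {"balance": null, "weight": 10.0, "locale": null}, "signature": 0x00, "latitude": -2.5}
the other Profile changes do not affect what is asked:
  field kind in record Profile: optional changed to required -> triggers nothing under the printed rules; the Profile answer is the same either way
  removed field weight from record Money (its key "weight" joins the reserved list) -> a verdict-level change on Profile — the shown value reads the same

decoded: {"kind": "HELD", "addr": {"balance": null, "weight": 10.0, "locale": null}, "signature": 0x00, "latitude": -2.5}


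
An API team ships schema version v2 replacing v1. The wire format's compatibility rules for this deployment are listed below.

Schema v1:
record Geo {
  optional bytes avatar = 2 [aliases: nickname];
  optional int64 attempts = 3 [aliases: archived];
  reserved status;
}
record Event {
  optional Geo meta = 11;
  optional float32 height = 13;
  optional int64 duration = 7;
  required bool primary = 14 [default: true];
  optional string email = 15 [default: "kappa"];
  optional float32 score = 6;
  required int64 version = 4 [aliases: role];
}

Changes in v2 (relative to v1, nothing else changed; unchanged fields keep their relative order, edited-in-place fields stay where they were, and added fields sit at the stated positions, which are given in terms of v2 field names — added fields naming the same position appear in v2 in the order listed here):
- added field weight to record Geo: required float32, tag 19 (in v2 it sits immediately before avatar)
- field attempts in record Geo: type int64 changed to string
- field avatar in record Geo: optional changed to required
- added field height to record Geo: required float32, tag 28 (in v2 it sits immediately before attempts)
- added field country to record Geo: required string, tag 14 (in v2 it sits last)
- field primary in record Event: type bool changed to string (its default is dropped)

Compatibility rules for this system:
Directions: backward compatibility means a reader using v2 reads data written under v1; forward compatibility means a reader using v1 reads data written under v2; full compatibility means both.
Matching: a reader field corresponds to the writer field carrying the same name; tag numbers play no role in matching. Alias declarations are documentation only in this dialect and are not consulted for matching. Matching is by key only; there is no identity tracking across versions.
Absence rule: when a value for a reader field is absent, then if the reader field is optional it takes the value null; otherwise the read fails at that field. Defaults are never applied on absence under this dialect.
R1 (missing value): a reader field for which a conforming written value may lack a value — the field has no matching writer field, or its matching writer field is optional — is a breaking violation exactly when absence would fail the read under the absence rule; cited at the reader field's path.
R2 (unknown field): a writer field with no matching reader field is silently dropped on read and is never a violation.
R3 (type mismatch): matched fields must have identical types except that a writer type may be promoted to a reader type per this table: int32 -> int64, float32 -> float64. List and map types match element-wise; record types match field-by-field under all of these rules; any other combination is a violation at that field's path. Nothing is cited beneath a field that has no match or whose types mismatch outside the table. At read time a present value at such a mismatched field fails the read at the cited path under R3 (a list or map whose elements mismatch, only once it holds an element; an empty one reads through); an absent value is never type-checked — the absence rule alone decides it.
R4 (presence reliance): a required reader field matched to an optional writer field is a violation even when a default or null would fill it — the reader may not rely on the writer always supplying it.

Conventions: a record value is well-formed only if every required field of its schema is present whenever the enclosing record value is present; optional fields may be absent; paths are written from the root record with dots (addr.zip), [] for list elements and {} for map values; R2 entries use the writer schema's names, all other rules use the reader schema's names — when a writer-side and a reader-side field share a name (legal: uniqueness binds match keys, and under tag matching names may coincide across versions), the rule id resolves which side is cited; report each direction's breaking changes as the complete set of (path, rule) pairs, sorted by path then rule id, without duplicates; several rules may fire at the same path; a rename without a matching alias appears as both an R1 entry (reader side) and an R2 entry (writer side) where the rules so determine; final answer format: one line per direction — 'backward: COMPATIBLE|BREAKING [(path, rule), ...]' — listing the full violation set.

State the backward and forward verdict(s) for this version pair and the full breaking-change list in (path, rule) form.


arrows below run writer -> reader for Event
backward on Event — v2 reading data written by v1:
  meta: Geo -> Geo, writer optional; from meta
  height: float32 -> float32, writer optional; from height
  duration: int64 -> int64, writer optional; from duration
  primary: bool -> string, writer required; from primary
  email: string -> string, writer optional; from email
  score: float32 -> float32, writer optional; from score
  version: int64 -> int64, writer required; from version
  meta.weight: no writer-side match
  meta.avatar: bytes -> bytes, writer optional; from meta.avatar
  meta.height: no writer-side match
  meta.attempts: int64 -> string, writer optional; from meta.attempts
  meta.country: no writer-side match
  R3 fires at meta.attempts
  R1 fires at meta.avatar
  R4 fires at meta.avatar
  R1 fires at meta.country
  R1 fires at meta.height
  R1 fires at meta.weight
  R3 fires at primary
  => backward verdict for Event: BREAKING, 7 violation(s)
forward on Event — v1 reading data written by v2:
  meta: Geo -> Geo, writer optional; from meta
  height: float32 -> float32, writer optional; from height
  duration: int64 -> int64, writer optional; from duration
  primary: string -> bool, writer required; from primary
  email: string -> string, writer optional; from email
  score: float32 -> float32, writer optional; from score
  version: int64 -> int64, writer required; from version
  meta.avatar: bytes -> bytes, writer required; from meta.avatar
  meta.attempts: string -> int64, writer optional; from meta.attempts
  meta.weight (writer side), unknown to reader
  meta.height (writer side), unknown to reader
  meta.country (writer side), unknown to reader
  R3 fires at meta.attempts
  R3 fires at primary
  => forward verdict for Event: BREAKING, 2 violation(s)

backward: BREAKING [(meta.attempts, R3), (meta.avatar, R1), (meta.avatar, R4), (meta.country, R1), (meta.height, R1), (meta.weight, R1), (primary, R3)]; forward: BREAKING [(meta.attempts, R3), (primary, R3)]


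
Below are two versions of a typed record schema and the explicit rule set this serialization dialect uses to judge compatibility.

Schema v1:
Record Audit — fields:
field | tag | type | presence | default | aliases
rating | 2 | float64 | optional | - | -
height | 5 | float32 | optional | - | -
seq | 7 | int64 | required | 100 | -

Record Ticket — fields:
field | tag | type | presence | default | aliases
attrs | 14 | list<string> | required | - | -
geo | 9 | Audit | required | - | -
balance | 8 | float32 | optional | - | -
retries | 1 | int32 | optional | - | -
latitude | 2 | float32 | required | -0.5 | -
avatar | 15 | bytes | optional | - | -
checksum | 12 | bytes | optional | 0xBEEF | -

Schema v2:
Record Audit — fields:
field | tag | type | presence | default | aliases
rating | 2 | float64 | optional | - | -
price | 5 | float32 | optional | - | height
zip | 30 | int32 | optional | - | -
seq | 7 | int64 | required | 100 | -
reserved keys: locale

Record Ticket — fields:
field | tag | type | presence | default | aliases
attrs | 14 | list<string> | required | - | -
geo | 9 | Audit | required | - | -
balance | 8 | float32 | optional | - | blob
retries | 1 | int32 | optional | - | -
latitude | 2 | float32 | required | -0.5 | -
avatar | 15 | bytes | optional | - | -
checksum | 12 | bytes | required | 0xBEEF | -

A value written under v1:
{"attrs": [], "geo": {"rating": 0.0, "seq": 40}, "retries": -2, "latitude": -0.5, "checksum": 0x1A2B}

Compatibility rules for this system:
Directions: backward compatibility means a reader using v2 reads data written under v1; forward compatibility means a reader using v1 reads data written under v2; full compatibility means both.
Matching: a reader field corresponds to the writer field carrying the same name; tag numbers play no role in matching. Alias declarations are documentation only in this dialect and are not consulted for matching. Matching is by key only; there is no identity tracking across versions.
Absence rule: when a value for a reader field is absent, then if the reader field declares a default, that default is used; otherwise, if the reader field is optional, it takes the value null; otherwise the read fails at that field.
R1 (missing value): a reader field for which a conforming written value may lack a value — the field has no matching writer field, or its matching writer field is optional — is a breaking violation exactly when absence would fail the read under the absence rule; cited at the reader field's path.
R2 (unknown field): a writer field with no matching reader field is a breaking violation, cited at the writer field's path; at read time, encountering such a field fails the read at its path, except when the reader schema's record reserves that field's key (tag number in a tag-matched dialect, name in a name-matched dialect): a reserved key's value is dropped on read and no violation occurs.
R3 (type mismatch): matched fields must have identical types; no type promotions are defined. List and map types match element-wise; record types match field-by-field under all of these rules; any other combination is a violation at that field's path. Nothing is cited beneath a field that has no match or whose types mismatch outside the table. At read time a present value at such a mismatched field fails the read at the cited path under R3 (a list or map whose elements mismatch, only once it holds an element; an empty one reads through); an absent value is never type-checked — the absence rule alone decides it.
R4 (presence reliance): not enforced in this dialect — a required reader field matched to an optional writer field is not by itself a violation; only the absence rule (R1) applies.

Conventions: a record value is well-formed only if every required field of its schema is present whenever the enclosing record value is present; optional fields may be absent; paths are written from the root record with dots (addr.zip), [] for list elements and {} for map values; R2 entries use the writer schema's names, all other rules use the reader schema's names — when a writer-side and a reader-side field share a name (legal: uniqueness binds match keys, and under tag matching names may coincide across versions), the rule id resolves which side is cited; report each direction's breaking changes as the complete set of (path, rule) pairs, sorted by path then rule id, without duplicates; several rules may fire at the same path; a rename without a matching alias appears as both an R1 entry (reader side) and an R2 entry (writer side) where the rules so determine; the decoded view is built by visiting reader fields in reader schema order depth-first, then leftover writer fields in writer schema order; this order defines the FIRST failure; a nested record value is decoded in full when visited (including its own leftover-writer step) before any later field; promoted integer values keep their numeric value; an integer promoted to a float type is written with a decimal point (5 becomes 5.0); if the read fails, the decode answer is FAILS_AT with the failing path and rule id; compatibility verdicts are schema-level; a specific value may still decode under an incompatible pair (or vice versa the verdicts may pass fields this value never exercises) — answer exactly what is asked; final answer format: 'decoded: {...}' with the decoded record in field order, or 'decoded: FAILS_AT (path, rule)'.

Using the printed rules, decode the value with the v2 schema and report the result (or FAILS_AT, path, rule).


decoded: {"attrs": [], "geo": {"rating": 0.0, "price": null, "zip": null, "seq": 40}, "balance": null, "retries": -2, "latitude": -0.5, "avatar": null, "checksum": 0x1A2B}

the writer's type comes first in each Ticket pair
migrating the Ticket value to v2:
  attrs := []
  geo.rating := 0.0
  geo.price := null (not supplied -> null)
  geo.zip := null (not supplied -> null)
  geo.seq := 40
  balance := null (not supplied -> null)
  retries := -2
  latitude := -0.5
  avatar := null (not supplied -> null)
  checksum := 0x1A2B
  => decoded: {"attrs": [], "geo": {"rating": 0.0, "price": null, "zip": null, "seq": 40}, "balance": null, "retries": -2, "latitude": -0.5, "avatar": null, "checksum": 0x1A2B}
the other Ticket changes do not affect what is asked:
  field checksum in record Ticket: optional changed to required -> triggers nothing under the printed rules; the Ticket answer is the same either way


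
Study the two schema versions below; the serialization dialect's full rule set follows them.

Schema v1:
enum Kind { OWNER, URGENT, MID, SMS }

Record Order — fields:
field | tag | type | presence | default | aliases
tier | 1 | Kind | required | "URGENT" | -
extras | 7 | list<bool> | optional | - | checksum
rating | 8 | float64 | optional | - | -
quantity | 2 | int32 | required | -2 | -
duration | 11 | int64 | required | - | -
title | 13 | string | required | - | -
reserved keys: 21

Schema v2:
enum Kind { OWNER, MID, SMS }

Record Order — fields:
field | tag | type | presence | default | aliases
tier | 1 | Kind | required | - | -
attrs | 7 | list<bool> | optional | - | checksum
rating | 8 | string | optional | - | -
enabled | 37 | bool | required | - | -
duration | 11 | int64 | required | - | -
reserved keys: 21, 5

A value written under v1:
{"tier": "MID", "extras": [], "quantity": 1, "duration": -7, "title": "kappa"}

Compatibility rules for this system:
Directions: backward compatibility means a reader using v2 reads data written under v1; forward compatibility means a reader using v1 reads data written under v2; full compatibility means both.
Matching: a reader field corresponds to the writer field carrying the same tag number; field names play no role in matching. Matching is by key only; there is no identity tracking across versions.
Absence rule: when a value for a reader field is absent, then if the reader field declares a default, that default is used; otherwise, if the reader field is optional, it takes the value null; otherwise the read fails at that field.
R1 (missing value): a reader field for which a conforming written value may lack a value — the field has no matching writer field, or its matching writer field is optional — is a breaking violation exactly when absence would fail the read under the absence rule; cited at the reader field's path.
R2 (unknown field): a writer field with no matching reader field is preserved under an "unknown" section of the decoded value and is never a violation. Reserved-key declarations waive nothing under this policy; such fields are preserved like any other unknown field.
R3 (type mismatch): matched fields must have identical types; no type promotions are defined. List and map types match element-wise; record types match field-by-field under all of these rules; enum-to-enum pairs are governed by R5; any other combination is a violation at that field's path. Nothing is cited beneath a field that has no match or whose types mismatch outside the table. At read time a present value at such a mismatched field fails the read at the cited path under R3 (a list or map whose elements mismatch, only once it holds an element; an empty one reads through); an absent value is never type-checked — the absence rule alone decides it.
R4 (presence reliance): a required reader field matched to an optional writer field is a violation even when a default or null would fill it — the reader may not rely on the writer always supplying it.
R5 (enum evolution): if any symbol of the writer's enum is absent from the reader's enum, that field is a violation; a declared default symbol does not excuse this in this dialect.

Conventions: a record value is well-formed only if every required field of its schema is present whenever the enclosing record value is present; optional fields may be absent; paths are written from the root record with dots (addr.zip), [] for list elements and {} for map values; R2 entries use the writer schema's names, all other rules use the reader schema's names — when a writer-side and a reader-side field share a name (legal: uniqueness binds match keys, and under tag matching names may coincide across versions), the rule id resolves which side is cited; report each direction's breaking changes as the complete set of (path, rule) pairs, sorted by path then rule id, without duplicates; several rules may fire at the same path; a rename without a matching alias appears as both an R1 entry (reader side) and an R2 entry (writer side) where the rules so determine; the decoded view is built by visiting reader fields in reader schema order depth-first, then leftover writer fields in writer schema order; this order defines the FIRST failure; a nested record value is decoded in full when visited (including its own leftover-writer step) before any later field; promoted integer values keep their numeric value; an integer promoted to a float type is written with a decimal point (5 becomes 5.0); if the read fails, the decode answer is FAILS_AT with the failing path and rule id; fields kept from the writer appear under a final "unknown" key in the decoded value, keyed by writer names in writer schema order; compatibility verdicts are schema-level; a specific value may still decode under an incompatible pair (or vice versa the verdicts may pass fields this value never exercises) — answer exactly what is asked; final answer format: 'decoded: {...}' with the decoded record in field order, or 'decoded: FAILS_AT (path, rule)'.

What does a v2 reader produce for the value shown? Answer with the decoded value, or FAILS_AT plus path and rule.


the writer's type comes first in each Order pair
migrating the Order value to v2:
  tier := "MID"
  attrs := [] (from writer extras)
  rating := null (not supplied -> null)
  read fails at enabled under R1 (no fill)
  => FAILS_AT (enabled, R1)
ruling out the remaining Order differences:
  renamed field extras to attrs in record Order -> no rule fires on it and the decoded Order view is identical with or without it
  removed field quantity from record Order -> no rule fires on it and the decoded Order view is identical with or without it
  field rating in record Order: type float64 changed to string -> shifts the Order verdicts, not this decode
  enum Kind (field tier in record Order): symbol URGENT removed (the field default referencing it is cleared) -> shifts the Order verdicts, not this decode
  removed field title from record Order -> shifts the Order verdicts, not this decode

decoded: FAILS_AT (enabled, R1)


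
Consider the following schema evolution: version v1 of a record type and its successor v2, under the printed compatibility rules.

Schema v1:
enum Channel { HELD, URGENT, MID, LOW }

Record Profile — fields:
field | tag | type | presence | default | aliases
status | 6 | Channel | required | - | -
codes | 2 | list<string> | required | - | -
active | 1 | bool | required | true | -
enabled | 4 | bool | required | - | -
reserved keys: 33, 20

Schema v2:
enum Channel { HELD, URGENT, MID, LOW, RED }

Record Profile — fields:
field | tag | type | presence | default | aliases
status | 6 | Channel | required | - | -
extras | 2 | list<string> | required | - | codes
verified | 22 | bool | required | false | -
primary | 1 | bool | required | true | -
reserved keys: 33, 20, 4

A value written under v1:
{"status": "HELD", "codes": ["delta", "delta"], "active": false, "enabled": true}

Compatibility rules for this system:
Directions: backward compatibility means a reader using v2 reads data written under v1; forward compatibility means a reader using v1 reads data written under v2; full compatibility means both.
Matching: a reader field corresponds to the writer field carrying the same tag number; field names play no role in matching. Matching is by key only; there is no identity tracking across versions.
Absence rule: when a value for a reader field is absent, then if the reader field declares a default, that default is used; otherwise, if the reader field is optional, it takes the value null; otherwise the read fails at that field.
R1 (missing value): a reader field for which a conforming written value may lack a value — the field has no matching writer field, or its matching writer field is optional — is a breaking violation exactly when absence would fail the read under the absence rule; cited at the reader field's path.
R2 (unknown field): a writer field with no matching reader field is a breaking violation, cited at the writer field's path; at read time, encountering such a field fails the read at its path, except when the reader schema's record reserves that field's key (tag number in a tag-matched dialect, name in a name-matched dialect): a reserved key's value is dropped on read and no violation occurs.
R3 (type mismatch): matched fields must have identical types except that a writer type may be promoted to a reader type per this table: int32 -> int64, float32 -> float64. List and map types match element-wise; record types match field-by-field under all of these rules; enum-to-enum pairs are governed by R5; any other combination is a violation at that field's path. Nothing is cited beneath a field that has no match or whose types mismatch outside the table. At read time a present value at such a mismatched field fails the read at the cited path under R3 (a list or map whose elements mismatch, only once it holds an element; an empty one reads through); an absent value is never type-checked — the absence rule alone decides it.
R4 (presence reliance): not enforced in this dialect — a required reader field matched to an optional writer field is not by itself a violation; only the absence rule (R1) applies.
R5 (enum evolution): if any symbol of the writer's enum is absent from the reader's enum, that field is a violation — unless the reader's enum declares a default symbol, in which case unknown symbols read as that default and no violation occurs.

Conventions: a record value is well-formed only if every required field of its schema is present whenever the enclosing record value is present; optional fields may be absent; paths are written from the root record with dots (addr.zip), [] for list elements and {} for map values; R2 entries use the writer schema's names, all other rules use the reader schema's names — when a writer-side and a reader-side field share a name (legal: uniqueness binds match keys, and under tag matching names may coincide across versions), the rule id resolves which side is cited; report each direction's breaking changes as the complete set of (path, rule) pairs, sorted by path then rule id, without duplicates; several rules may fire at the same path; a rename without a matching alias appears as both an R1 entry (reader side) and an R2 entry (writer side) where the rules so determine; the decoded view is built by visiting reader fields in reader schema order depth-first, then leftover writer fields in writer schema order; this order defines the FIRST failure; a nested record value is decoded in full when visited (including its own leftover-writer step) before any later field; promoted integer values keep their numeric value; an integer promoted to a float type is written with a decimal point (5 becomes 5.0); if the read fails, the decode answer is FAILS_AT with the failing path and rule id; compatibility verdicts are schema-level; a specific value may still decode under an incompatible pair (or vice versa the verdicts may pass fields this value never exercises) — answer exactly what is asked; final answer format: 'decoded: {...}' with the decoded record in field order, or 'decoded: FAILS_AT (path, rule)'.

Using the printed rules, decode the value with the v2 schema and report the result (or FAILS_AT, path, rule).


arrows below run writer -> reader for Profile
decode walk for Profile under reader schema v2:
  status := "HELD"
  extras := ["delta", "delta"] (from writer codes)
  verified := false (absent -> default)
  primary := false (from writer active)
  writer enabled: reserved -> dropped
  => decoded: {"status": "HELD", "extras": ["delta", "delta"], "verified": false, "primary": false}
checking off the Profile differences that do not matter here:
  enum Channel (field status in record Profile): symbol RED added -> changes Profile's schema-level verdicts only — the decode of this value is the same

decoded: {"status": "HELD", "extras": ["delta", "delta"], "verified": false, "primary": false}


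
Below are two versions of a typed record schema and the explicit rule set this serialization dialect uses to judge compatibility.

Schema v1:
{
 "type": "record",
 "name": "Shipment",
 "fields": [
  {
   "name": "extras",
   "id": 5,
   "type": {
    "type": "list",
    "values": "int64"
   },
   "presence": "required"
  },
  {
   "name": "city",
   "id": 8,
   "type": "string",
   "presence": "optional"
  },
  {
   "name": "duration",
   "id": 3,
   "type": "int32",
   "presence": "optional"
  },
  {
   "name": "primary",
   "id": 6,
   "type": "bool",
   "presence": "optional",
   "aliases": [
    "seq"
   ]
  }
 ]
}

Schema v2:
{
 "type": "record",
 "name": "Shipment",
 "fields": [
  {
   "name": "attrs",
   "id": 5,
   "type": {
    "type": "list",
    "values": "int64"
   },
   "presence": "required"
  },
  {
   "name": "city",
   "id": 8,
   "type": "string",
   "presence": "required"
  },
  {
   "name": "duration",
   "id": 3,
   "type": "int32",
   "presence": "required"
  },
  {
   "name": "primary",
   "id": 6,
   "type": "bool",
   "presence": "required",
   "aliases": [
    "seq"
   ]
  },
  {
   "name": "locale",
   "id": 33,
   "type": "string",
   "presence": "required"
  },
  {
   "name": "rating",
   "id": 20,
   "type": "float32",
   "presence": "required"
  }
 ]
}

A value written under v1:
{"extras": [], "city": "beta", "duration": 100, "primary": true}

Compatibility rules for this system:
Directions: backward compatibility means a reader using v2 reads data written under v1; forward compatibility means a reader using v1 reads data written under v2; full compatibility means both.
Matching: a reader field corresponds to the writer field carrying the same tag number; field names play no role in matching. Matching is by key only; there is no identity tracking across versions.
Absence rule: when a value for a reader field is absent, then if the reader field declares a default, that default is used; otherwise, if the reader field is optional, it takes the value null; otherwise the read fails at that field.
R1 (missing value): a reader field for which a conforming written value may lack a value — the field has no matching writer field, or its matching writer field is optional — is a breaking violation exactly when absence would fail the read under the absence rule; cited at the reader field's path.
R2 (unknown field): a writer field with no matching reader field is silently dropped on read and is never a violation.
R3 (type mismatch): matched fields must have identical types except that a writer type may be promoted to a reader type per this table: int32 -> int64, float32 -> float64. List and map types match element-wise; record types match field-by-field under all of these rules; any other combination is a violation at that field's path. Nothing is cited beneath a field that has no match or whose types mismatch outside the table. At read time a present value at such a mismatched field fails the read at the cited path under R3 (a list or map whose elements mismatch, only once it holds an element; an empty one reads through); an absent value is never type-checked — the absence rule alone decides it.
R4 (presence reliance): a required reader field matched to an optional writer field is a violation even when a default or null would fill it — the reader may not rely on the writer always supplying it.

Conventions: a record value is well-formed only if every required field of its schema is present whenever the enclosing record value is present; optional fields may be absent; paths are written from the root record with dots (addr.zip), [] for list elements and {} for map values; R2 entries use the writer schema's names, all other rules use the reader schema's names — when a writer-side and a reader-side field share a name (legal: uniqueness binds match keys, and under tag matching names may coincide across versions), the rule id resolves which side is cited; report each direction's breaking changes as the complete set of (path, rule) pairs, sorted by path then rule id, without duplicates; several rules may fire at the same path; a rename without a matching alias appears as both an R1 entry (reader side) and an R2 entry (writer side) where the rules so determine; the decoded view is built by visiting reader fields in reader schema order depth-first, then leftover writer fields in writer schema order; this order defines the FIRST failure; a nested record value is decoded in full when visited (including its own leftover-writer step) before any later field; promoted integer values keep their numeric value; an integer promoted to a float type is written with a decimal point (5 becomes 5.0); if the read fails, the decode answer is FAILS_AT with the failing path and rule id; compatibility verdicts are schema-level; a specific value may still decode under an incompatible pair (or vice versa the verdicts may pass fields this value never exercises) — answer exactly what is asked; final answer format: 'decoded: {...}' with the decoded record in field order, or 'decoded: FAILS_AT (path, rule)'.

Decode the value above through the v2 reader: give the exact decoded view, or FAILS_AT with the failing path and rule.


arrows below run writer -> reader for Shipment
migrating the Shipment value to v2:
  attrs := [] (from writer extras)
  city := "beta"
  duration := 100
  primary := true
  read fails at locale under R1 (no fill)
  => FAILS_AT (locale, R1)
remaining Shipment differences; none change what is asked:
  renamed field extras to attrs in record Shipment -> no rule fires on it and the decoded Shipment view is identical with or without it
  field primary in record Shipment: optional changed to required -> shifts the Shipment verdicts, not this decode
  field city in record Shipment: optional changed to required -> shifts the Shipment verdicts, not this decode
  added field rating to record Shipment: required float32, tag 20 (in v2 it sits last) -> shifts the Shipment verdicts, not this decode
  field duration in record Shipment: optional changed to required -> shifts the Shipment verdicts, not this decode

decoded: FAILS_AT (locale, R1)


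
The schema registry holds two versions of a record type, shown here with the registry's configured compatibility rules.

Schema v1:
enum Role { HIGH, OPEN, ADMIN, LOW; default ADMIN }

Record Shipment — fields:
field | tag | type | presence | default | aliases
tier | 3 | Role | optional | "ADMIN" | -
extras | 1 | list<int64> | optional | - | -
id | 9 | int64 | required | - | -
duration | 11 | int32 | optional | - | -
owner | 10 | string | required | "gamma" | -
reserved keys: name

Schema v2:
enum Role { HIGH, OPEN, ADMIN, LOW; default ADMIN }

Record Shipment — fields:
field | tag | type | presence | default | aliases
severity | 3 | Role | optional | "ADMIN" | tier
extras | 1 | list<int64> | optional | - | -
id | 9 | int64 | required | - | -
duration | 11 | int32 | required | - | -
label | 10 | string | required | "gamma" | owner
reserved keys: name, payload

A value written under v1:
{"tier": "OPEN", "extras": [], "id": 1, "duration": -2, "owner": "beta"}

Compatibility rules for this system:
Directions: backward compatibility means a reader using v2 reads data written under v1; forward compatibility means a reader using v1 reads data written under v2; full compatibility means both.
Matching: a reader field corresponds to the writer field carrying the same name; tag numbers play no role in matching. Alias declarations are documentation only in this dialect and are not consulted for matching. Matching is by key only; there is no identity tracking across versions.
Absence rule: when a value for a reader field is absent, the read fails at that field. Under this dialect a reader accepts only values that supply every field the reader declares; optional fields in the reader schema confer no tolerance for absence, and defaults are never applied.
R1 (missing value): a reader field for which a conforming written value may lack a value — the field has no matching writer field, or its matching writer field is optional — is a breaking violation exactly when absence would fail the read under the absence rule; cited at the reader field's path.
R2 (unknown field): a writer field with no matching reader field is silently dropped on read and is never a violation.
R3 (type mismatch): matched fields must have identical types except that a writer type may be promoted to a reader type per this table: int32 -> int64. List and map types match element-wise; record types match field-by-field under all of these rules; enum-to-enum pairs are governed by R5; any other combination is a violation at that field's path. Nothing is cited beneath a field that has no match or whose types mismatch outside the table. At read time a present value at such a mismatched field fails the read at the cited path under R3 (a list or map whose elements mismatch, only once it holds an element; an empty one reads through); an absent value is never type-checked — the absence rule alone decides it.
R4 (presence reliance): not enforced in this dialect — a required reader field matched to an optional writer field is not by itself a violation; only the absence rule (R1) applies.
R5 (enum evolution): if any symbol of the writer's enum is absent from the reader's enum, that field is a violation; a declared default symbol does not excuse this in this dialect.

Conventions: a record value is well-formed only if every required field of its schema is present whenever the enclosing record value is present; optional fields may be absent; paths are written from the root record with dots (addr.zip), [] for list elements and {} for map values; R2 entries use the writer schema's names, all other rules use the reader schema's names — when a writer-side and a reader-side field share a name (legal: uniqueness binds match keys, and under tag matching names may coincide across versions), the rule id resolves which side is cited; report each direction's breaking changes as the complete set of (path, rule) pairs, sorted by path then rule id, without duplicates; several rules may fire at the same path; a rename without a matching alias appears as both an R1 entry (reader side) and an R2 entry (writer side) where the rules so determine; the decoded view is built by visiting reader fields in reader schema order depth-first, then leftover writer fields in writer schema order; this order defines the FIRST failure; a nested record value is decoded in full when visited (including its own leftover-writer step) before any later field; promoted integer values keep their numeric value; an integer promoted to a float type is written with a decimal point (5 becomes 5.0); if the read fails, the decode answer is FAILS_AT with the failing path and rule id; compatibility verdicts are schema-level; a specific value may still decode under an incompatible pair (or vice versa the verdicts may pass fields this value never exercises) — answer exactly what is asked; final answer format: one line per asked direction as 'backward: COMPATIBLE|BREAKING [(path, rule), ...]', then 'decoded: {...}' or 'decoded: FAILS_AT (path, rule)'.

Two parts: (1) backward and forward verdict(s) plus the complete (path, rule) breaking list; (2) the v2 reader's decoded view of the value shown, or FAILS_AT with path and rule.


backward: BREAKING [(duration, R1), (extras, R1), (label, R1), (severity, R1)]; forward: BREAKING [(extras, R1), (owner, R1), (tier, R1)]; decoded: FAILS_AT (severity, R1)

in Shipment below, arrows point writer -> reader
backward analysis of Shipment with v2 as reader and v1 as writer:
  severity: no writer-side match
  extras <- extras (list<int64> -> list<int64>, writer optional)
  id <- id (int64 -> int64, writer required)
  duration <- duration (int32 -> int32, writer optional)
  label: no writer-side match
  writer field tier has no reader counterpart
  writer field owner has no reader counterpart
  R1 fires at duration
  R1 fires at extras
  R1 fires at label
  R1 fires at severity
  => 4 violation(s): backward is BREAKING for Shipment
forward analysis of Shipment with v1 as reader and v2 as writer:
  tier: no writer-side match
  extras <- extras (list<int64> -> list<int64>, writer optional)
  id <- id (int64 -> int64, writer required)
  duration <- duration (int32 -> int32, writer required)
  owner: no writer-side match
  writer field severity has no reader counterpart
  writer field label has no reader counterpart
  R1 fires at extras
  R1 fires at owner
  R1 fires at tier
  => 3 violation(s): forward is BREAKING for Shipment
migrating the Shipment value to v2:
  read fails at severity under R1 (no fill)
  => FAILS_AT (severity, R1)
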